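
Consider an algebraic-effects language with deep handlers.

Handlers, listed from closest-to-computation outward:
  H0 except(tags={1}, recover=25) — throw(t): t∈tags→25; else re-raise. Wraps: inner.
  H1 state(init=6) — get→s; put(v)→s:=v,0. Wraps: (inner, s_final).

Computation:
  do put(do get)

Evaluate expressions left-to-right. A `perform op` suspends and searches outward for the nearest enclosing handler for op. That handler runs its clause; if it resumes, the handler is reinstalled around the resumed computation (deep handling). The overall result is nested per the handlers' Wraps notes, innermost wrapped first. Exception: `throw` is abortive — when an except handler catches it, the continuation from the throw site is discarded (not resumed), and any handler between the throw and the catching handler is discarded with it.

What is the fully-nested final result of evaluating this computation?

Step-by-step:
get @ H1 ⇒ 6
put(6) @ H1 ⇒ s:=6
H0 returns 0
H1 returns (0, 6)
= (0, 6)

Answer: (0, 6)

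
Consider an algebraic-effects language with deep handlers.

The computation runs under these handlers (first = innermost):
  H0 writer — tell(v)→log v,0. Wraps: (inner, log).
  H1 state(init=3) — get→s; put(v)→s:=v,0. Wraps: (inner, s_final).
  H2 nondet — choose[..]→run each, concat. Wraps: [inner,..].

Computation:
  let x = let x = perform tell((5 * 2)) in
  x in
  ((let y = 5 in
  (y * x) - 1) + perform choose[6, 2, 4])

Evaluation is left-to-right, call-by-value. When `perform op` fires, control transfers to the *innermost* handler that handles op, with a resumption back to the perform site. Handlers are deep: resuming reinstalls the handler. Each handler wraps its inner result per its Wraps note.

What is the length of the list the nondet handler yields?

Evaluation trace:
tell(10) @ H0 ⇒ log+=10
choose[6, 2, 4] @ H2
  branch[0] choose=6:
    H0 returns (5, (10))
    H1 returns ((5, (10)), 3)
    H2 returns [((5, (10)), 3)]
  branch[1] choose=2:
    H0 returns (1, (10))
    H1 returns ((1, (10)), 3)
    H2 returns [((1, (10)), 3)]
  branch[2] choose=4:
    H0 returns (3, (10))
    H1 returns ((3, (10)), 3)
    H2 returns [((3, (10)), 3)]
= [((5, (10)), 3), ((1, (10)), 3), ((3, (10)), 3)]

Answer: 3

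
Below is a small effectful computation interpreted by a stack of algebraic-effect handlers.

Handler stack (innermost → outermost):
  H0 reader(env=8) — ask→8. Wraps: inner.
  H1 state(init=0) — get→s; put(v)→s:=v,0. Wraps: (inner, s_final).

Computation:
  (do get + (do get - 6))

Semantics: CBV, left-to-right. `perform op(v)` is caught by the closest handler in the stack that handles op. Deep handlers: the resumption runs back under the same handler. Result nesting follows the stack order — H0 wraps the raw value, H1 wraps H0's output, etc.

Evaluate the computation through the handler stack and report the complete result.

Answer: (-6, 0)

Evaluation trace:
get @ H1 ⇒ 0
get @ H1 ⇒ 0
H0 returns -6
H1 returns (-6, 0)
= (-6, 0)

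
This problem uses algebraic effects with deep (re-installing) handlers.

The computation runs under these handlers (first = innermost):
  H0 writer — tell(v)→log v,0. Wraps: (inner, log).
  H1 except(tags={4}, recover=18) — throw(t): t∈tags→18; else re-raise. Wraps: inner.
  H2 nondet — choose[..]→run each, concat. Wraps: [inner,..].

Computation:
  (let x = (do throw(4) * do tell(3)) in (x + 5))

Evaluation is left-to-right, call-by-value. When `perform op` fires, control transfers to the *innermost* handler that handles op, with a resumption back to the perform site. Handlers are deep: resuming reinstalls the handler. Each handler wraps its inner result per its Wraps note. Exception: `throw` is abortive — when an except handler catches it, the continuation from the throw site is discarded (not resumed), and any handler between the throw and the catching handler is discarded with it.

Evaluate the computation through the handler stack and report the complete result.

Step-by-step:
throw(4) @ H1 caught ⇒ 18
H2 returns [18]
= [18]

Answer: [18]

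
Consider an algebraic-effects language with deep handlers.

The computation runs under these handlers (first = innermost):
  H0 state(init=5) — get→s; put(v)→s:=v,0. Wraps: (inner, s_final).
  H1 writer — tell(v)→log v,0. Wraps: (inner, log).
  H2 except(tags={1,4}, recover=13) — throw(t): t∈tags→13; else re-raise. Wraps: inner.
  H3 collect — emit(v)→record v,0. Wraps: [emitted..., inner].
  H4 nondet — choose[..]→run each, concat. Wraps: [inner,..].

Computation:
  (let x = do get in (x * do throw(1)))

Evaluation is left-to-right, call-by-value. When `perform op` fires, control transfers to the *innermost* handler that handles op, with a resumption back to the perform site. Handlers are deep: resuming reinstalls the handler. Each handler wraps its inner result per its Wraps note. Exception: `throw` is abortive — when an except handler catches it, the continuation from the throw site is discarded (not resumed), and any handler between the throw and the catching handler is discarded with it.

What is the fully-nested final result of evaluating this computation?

Answer: [[13]]

Working:
get @ H0 ⇒ 5
throw(1) @ H2 caught ⇒ 13
H3 returns [13]
H4 returns [[13]]
= [[13]]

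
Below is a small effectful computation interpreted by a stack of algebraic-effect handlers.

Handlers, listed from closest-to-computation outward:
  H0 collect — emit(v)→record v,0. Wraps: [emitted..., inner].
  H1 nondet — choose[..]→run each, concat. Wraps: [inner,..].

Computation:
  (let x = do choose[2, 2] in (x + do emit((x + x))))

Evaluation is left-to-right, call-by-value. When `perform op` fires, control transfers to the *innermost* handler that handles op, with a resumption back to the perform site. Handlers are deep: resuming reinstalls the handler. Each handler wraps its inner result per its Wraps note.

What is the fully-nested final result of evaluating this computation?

Evaluation trace:
choose[2, 2] @ H1
  branch[0] choose=2:
    emit(4) @ H0 ⇒ out+=4
    H0 returns [4, 2]
    H1 returns [[4, 2]]
  branch[1] choose=2:
    emit(4) @ H0 ⇒ out+=4
    H0 returns [4, 2]
    H1 returns [[4, 2]]
= [[4, 2], [4, 2]]

Answer: [[4, 2], [4, 2]]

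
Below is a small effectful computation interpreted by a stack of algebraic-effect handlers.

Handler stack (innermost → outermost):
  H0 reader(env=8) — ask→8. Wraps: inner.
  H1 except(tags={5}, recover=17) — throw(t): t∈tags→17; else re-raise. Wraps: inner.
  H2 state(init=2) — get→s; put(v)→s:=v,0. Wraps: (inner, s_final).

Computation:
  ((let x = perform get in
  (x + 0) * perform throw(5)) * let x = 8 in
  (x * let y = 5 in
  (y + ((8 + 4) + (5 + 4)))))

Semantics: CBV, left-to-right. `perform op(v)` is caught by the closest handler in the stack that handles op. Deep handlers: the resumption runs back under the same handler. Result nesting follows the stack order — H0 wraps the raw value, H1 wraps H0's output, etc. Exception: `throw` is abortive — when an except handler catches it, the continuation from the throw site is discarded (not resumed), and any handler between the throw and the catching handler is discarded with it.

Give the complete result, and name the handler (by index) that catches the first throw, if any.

Working:
get @ H2 ⇒ 2
throw(5) @ H1 caught ⇒ 17
H2 returns (17, 2)
= (17, 2)

Answer: (17, 2) ; first throw caught by: H1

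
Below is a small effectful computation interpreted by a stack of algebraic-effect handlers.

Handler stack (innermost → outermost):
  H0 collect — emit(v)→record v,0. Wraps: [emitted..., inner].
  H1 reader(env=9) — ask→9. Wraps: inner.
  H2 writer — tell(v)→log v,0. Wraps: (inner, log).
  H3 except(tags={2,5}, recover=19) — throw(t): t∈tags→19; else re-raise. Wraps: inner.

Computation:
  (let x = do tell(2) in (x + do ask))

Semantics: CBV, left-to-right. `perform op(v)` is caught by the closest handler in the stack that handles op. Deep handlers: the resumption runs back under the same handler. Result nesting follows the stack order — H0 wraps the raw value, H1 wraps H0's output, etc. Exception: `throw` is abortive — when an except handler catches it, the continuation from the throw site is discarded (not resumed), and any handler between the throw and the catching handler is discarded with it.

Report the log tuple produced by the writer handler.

Working:
tell(2) @ H2 ⇒ log+=2
ask @ H1 ⇒ 9
H0 returns [9]
H1 returns [9]
H2 returns ([9], (2))
H3 returns ([9], (2))
= ([9], (2))

Answer: (2)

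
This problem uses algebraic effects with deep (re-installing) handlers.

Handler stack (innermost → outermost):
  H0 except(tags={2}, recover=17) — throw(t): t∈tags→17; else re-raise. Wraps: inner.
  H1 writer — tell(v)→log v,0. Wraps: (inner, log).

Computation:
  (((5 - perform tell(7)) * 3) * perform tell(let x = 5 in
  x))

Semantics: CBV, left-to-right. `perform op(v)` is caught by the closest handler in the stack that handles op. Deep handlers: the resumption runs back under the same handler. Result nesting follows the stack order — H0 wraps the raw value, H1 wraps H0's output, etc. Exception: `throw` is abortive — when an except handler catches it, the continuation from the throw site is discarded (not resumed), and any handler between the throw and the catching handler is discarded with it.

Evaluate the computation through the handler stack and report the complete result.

Answer: (0, (7, 5))

Evaluation trace:
tell(7) @ H1 ⇒ log+=7
tell(5) @ H1 ⇒ log+=5
H0 returns 0
H1 returns (0, (7, 5))
= (0, (7, 5))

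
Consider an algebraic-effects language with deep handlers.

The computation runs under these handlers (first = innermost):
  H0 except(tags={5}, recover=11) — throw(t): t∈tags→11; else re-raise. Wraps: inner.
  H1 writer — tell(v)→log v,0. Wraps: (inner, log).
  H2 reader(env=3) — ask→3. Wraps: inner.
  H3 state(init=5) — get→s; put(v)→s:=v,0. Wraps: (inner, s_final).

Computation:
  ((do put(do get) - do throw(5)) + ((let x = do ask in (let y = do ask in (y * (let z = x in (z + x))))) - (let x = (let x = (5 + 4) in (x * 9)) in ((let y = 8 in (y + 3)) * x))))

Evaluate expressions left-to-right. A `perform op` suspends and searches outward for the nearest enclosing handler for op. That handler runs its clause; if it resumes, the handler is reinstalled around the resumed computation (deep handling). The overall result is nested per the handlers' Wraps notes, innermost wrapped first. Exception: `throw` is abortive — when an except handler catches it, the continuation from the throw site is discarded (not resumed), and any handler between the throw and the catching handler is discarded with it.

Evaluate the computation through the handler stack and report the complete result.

Answer: ((11, ()), 5)

Step-by-step:
get @ H3 ⇒ 5
put(5) @ H3 ⇒ s:=5
throw(5) @ H0 caught ⇒ 11
H1 returns (11, ())
H2 returns (11, ())
H3 returns ((11, ()), 5)
= ((11, ()), 5)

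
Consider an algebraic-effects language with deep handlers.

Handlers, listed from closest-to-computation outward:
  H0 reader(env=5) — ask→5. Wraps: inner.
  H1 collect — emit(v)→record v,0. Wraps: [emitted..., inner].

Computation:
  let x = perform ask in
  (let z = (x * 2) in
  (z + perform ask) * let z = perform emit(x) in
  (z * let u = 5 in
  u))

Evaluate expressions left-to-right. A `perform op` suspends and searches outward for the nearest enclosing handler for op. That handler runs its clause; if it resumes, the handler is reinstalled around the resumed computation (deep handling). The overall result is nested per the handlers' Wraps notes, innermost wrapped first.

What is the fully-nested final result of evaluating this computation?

Step-by-step:
ask @ H0 ⇒ 5
ask @ H0 ⇒ 5
emit(5) @ H1 ⇒ out+=5
H0 returns 0
H1 returns [5, 0]
= [5, 0]

Answer: [5, 0]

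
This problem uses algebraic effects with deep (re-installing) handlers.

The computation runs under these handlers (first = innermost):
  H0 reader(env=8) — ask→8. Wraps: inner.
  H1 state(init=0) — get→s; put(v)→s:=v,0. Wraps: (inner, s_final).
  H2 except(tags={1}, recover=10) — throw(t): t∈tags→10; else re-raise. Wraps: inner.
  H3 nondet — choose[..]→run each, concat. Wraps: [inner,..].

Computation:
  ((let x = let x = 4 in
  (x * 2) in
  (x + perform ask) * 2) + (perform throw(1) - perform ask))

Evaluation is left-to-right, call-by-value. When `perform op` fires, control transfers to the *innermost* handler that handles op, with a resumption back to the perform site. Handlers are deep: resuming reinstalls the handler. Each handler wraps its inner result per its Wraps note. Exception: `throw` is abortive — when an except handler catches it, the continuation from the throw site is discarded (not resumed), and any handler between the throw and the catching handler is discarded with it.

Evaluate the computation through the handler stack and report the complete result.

Step-by-step:
ask @ H0 ⇒ 8
throw(1) @ H2 caught ⇒ 10
H3 returns [10]
= [10]

Answer: [10]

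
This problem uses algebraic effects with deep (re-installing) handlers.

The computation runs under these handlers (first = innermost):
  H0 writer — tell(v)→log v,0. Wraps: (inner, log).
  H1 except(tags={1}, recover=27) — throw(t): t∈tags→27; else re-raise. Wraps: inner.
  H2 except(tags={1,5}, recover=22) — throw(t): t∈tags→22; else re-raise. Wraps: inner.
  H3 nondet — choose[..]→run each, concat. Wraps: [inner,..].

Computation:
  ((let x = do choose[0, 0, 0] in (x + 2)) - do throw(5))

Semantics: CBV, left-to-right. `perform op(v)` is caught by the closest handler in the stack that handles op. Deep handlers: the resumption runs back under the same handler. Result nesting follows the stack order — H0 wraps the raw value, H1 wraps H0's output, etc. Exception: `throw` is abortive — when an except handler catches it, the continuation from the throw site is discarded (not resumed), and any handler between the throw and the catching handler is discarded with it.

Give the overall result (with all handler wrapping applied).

Evaluation trace:
choose[0, 0, 0] @ H3
  branch[0] choose=0:
    throw(5) @ H1 re-raised
    throw(5) @ H2 caught ⇒ 22
    H3 returns [22]
  branch[1] choose=0:
    throw(5) @ H1 re-raised
    throw(5) @ H2 caught ⇒ 22
    H3 returns [22]
  branch[2] choose=0:
    throw(5) @ H1 re-raised
    throw(5) @ H2 caught ⇒ 22
    H3 returns [22]
= [22, 22, 22]

Answer: [22, 22, 22]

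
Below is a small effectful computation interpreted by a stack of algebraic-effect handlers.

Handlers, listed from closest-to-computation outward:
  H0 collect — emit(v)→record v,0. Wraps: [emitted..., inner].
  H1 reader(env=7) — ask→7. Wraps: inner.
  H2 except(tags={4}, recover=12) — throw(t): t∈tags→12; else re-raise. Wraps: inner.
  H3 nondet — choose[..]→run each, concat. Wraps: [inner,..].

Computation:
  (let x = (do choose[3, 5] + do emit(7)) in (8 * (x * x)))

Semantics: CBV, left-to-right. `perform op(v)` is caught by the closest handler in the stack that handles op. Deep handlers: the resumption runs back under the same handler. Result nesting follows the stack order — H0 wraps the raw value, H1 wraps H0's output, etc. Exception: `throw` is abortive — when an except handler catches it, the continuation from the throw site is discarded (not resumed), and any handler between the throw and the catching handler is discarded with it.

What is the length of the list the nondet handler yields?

Step-by-step:
choose[3, 5] @ H3
  branch[0] choose=3:
    emit(7) @ H0 ⇒ out+=7
    H0 returns [7, 72]
    H1 returns [7, 72]
    H2 returns [7, 72]
    H3 returns [[7, 72]]
  branch[1] choose=5:
    emit(7) @ H0 ⇒ out+=7
    H0 returns [7, 200]
    H1 returns [7, 200]
    H2 returns [7, 200]
    H3 returns [[7, 200]]
= [[7, 72], [7, 200]]

Answer: 2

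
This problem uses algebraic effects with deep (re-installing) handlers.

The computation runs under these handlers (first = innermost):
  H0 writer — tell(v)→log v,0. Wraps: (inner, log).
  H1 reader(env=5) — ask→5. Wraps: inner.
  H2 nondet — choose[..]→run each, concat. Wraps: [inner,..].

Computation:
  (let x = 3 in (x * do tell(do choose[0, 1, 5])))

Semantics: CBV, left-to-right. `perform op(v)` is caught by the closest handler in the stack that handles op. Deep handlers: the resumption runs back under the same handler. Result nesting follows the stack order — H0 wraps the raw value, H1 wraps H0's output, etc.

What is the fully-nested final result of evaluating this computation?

Answer: [(0, (0)), (0, (1)), (0, (5))]

Step-by-step:
choose[0, 1, 5] @ H2
  branch[0] choose=0:
    tell(0) @ H0 ⇒ log+=0
    H0 returns (0, (0))
    H1 returns (0, (0))
    H2 returns [(0, (0))]
  branch[1] choose=1:
    tell(1) @ H0 ⇒ log+=1
    H0 returns (0, (1))
    H1 returns (0, (1))
    H2 returns [(0, (1))]
  branch[2] choose=5:
    tell(5) @ H0 ⇒ log+=5
    H0 returns (0, (5))
    H1 returns (0, (5))
    H2 returns [(0, (5))]
= [(0, (0)), (0, (1)), (0, (5))]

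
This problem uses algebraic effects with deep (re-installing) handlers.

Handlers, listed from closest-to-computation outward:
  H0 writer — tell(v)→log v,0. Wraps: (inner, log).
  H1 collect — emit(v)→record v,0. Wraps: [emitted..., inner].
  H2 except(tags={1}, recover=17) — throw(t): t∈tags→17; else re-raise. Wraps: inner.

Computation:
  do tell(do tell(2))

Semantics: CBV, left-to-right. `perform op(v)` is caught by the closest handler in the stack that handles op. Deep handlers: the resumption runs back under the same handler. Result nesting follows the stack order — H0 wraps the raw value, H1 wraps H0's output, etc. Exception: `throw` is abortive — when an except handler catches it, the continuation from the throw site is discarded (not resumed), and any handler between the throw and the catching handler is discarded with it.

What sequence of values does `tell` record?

Answer: (2, 0)

Step-by-step:
tell(2) @ H0 ⇒ log+=2
tell(0) @ H0 ⇒ log+=0
H0 returns (0, (2, 0))
H1 returns [(0, (2, 0))]
H2 returns [(0, (2, 0))]
= [(0, (2, 0))]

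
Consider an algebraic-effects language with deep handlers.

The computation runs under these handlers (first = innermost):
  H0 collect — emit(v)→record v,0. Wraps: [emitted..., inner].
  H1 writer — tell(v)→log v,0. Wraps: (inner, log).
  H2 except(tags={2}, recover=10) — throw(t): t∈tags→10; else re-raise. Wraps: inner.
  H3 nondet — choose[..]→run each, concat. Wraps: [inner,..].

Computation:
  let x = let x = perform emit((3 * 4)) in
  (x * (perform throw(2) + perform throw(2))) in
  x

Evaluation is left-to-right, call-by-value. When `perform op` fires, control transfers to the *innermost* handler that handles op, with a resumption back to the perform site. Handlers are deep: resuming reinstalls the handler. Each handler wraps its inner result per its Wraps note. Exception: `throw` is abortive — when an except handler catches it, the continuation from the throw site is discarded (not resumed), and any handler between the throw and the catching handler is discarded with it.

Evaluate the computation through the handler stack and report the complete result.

Answer: [10]

Step-by-step:
emit(12) @ H0 ⇒ out+=12
throw(2) @ H2 caught ⇒ 10
H3 returns [10]
= [10]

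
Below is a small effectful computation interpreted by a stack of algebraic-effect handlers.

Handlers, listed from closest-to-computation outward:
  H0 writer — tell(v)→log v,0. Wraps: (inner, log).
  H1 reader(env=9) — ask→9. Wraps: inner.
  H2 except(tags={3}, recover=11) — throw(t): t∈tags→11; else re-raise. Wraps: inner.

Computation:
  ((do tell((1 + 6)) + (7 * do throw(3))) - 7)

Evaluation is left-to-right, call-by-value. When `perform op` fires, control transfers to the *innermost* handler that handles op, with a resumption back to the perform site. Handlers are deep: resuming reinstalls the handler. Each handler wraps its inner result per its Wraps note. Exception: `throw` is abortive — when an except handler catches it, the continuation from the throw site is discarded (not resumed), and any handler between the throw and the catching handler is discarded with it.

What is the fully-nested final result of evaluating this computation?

Working:
tell(7) @ H0 ⇒ log+=7
throw(3) @ H2 caught ⇒ 11
= 11

Answer: 11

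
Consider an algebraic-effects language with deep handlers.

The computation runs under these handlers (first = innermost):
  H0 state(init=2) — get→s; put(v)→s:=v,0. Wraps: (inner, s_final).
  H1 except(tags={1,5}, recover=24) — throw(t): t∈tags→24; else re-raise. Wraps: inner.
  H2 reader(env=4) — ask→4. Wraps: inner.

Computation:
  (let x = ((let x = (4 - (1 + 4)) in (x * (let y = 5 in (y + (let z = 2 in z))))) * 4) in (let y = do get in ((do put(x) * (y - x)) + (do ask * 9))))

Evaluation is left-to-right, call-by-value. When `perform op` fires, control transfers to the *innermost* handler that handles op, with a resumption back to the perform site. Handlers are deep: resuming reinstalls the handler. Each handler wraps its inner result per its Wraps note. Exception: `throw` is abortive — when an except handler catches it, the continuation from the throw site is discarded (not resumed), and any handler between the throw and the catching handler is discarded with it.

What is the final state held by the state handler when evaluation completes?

Answer: -28

Working:
get @ H0 ⇒ 2
put(-28) @ H0 ⇒ s:=-28
ask @ H2 ⇒ 4
H0 returns (36, -28)
H1 returns (36, -28)
H2 returns (36, -28)
= (36, -28)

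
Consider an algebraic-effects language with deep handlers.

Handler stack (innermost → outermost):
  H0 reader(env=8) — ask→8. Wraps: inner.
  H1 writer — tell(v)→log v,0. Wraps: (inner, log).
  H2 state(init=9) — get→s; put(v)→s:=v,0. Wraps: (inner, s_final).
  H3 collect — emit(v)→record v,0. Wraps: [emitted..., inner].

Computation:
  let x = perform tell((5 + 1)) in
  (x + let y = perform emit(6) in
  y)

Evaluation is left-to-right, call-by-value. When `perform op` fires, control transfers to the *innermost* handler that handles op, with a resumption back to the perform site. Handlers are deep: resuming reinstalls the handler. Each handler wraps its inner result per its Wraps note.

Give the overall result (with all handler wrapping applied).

Answer: [6, ((0, (6)), 9)]

Evaluation trace:
tell(6) @ H1 ⇒ log+=6
emit(6) @ H3 ⇒ out+=6
H0 returns 0
H1 returns (0, (6))
H2 returns ((0, (6)), 9)
H3 returns [6, ((0, (6)), 9)]
= [6, ((0, (6)), 9)]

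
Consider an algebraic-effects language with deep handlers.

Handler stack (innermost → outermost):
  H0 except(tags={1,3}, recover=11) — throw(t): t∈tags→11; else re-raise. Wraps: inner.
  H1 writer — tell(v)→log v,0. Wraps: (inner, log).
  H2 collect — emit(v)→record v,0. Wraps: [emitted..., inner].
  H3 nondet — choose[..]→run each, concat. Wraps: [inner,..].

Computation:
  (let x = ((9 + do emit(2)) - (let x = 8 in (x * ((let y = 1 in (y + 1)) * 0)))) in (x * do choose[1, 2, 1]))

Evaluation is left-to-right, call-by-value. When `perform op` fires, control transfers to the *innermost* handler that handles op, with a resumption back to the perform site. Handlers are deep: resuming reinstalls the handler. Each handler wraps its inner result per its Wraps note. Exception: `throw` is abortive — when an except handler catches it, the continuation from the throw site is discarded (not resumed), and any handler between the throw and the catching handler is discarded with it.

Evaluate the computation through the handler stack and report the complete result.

Evaluation trace:
emit(2) @ H2 ⇒ out+=2
choose[1, 2, 1] @ H3
  branch[0] choose=1:
    H0 returns 9
    H1 returns (9, ())
    H2 returns [2, (9, ())]
    H3 returns [[2, (9, ())]]
  branch[1] choose=2:
    H0 returns 18
    H1 returns (18, ())
    H2 returns [2, (18, ())]
    H3 returns [[2, (18, ())]]
  branch[2] choose=1:
    H0 returns 9
    H1 returns (9, ())
    H2 returns [2, (9, ())]
    H3 returns [[2, (9, ())]]
= [[2, (9, ())], [2, (18, ())], [2, (9, ())]]

Answer: [[2, (9, ())], [2, (18, ())], [2, (9, ())]]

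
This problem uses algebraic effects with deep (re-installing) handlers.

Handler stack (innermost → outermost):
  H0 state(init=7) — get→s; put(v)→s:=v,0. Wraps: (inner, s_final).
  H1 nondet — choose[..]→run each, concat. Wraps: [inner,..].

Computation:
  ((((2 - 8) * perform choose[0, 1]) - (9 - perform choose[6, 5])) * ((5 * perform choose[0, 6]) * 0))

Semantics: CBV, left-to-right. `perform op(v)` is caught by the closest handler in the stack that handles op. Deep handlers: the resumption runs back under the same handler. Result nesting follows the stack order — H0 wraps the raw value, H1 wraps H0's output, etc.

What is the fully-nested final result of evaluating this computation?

Working:
choose[0, 1] @ H1
  branch[0] choose=0:
    choose[6, 5] @ H1
      branch[0] choose=6:
        choose[0, 6] @ H1
          branch[0] choose=0:
            H0 returns (0, 7)
            H1 returns [(0, 7)]
          branch[1] choose=6:
            H0 returns (0, 7)
            H1 returns [(0, 7)]
      branch[1] choose=5:
        choose[0, 6] @ H1
          branch[0] choose=0:
            H0 returns (0, 7)
            H1 returns [(0, 7)]
          branch[1] choose=6:
            H0 returns (0, 7)
            H1 returns [(0, 7)]
  branch[1] choose=1:
    choose[6, 5] @ H1
      branch[0] choose=6:
        choose[0, 6] @ H1
          branch[0] choose=0:
            H0 returns (0, 7)
            H1 returns [(0, 7)]
          branch[1] choose=6:
            H0 returns (0, 7)
            H1 returns [(0, 7)]
      branch[1] choose=5:
        choose[0, 6] @ H1
          branch[0] choose=0:
            H0 returns (0, 7)
            H1 returns [(0, 7)]
          branch[1] choose=6:
            H0 returns (0, 7)
            H1 returns [(0, 7)]
= [(0, 7), (0, 7), (0, 7), (0, 7), (0, 7), (0, 7), (0, 7), (0, 7)]

Answer: [(0, 7), (0, 7), (0, 7), (0, 7), (0, 7), (0, 7), (0, 7), (0, 7)]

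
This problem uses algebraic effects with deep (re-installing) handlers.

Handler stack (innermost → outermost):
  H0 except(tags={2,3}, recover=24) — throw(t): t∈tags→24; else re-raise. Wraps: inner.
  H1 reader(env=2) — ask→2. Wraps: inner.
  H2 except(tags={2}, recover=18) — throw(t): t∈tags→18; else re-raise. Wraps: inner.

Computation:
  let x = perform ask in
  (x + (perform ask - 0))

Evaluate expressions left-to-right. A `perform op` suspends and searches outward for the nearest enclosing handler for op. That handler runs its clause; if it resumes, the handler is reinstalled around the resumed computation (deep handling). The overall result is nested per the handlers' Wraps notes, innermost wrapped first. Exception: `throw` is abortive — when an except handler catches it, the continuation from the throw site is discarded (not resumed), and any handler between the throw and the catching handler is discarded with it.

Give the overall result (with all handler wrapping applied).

Answer: 4

Step-by-step:
ask @ H1 ⇒ 2
ask @ H1 ⇒ 2
H0 returns 4
H1 returns 4
H2 returns 4
= 4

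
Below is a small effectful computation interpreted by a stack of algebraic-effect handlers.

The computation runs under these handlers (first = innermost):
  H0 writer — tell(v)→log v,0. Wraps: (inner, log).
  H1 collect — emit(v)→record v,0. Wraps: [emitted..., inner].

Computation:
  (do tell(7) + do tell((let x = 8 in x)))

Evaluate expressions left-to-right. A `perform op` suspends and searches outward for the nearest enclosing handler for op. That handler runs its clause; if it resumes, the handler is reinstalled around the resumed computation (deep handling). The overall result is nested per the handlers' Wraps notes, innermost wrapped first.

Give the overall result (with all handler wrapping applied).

Answer: [(0, (7, 8))]

Step-by-step:
tell(7) @ H0 ⇒ log+=7
tell(8) @ H0 ⇒ log+=8
H0 returns (0, (7, 8))
H1 returns [(0, (7, 8))]
= [(0, (7, 8))]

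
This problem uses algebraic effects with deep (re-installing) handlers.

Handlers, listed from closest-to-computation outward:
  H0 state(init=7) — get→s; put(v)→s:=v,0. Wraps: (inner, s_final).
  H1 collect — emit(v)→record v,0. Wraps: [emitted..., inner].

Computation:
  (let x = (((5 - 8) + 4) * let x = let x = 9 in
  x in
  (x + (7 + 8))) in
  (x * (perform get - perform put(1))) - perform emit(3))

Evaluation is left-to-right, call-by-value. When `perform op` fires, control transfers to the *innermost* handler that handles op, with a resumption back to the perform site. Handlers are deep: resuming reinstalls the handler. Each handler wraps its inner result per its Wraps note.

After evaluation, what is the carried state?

Working:
get @ H0 ⇒ 7
put(1) @ H0 ⇒ s:=1
emit(3) @ H1 ⇒ out+=3
H0 returns (168, 1)
H1 returns [3, (168, 1)]
= [3, (168, 1)]

Answer: 1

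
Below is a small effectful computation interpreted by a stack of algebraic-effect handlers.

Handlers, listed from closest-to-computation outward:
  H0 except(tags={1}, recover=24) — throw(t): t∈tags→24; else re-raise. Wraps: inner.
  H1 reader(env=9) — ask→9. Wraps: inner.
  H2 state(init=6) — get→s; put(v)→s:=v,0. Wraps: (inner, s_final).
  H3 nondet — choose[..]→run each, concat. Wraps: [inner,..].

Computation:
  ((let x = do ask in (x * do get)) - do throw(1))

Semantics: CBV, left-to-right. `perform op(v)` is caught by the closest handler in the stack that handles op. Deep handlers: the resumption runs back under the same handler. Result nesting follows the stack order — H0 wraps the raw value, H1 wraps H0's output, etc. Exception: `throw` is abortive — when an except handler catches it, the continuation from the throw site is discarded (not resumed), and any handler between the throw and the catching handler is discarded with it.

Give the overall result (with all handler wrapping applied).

Working:
ask @ H1 ⇒ 9
get @ H2 ⇒ 6
throw(1) @ H0 caught ⇒ 24
H1 returns 24
H2 returns (24, 6)
H3 returns [(24, 6)]
= [(24, 6)]

Answer: [(24, 6)]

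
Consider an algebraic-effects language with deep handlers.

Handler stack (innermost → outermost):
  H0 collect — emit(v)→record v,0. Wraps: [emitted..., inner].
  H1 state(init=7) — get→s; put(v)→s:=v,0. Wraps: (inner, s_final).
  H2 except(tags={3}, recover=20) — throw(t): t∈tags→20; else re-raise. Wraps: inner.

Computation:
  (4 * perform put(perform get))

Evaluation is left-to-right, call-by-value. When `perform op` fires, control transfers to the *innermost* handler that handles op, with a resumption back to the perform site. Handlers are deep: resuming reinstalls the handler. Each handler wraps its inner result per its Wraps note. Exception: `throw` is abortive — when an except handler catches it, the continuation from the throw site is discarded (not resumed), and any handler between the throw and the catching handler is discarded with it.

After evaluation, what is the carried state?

Step-by-step:
get @ H1 ⇒ 7
put(7) @ H1 ⇒ s:=7
H0 returns [0]
H1 returns ([0], 7)
H2 returns ([0], 7)
= ([0], 7)

Answer: 7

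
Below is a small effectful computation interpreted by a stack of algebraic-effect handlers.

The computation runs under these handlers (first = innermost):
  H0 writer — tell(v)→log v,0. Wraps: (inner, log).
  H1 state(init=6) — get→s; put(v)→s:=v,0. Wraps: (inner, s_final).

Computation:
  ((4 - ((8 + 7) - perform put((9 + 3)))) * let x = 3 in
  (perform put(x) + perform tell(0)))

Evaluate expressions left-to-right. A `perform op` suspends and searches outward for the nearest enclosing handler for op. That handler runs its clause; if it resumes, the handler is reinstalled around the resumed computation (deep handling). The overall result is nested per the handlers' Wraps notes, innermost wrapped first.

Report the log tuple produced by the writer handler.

Answer: (0)

Step-by-step:
put(12) @ H1 ⇒ s:=12
put(3) @ H1 ⇒ s:=3
tell(0) @ H0 ⇒ log+=0
H0 returns (0, (0))
H1 returns ((0, (0)), 3)
= ((0, (0)), 3)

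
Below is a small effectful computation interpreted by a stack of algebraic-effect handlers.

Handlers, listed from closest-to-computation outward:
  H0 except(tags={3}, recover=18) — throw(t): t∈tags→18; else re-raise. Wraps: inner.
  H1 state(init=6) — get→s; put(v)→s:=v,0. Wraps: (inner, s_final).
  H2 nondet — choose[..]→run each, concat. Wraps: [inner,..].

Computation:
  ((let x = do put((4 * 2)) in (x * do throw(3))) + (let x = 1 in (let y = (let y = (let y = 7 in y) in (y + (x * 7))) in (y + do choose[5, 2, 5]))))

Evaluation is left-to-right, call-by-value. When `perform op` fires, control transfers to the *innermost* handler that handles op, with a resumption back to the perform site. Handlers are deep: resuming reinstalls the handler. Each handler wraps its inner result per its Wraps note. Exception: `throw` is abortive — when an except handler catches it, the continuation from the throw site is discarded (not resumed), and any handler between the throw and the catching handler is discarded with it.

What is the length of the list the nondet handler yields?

Evaluation trace:
put(8) @ H1 ⇒ s:=8
throw(3) @ H0 caught ⇒ 18
H1 returns (18, 8)
H2 returns [(18, 8)]
= [(18, 8)]

Answer: 1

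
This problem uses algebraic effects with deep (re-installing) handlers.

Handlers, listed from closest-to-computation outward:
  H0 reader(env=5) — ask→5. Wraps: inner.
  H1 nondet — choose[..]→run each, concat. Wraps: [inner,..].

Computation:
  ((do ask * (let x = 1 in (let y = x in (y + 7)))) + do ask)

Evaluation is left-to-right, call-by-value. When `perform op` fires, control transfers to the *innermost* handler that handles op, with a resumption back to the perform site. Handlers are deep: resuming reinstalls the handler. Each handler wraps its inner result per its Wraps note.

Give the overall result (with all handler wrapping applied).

Answer: [45]

Evaluation trace:
ask @ H0 ⇒ 5
ask @ H0 ⇒ 5
H0 returns 45
H1 returns [45]
= [45]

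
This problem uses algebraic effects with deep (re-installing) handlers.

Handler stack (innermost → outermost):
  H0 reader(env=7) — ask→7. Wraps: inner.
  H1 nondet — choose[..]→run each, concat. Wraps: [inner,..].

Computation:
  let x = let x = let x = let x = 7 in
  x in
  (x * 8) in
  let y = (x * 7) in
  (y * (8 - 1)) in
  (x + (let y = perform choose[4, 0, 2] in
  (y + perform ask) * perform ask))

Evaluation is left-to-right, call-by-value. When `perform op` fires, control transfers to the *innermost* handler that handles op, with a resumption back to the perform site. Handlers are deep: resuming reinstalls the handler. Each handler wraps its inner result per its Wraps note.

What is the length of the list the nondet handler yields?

Working:
choose[4, 0, 2] @ H1
  branch[0] choose=4:
    ask @ H0 ⇒ 7
    ask @ H0 ⇒ 7
    H0 returns 2821
    H1 returns [2821]
  branch[1] choose=0:
    ask @ H0 ⇒ 7
    ask @ H0 ⇒ 7
    H0 returns 2793
    H1 returns [2793]
  branch[2] choose=2:
    ask @ H0 ⇒ 7
    ask @ H0 ⇒ 7
    H0 returns 2807
    H1 returns [2807]
= [2821, 2793, 2807]

Answer: 3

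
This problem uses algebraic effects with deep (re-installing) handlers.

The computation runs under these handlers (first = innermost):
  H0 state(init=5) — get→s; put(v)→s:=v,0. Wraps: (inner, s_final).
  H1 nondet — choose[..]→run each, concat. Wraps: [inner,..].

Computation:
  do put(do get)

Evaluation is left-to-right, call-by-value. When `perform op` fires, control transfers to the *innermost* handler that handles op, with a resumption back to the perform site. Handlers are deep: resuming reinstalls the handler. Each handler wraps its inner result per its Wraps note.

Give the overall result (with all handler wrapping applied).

Step-by-step:
get @ H0 ⇒ 5
put(5) @ H0 ⇒ s:=5
H0 returns (0, 5)
H1 returns [(0, 5)]
= [(0, 5)]

Answer: [(0, 5)]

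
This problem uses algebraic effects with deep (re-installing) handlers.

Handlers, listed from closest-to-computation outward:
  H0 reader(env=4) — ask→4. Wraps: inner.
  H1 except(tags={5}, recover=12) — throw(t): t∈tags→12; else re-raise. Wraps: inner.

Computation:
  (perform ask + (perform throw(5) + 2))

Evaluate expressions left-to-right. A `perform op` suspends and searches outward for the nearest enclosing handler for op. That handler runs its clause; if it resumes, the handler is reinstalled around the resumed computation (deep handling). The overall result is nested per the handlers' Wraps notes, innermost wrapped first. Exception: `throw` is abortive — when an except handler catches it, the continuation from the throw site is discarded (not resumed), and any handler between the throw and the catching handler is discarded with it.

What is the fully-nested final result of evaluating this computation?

Working:
ask @ H0 ⇒ 4
throw(5) @ H1 caught ⇒ 12
= 12

Answer: 12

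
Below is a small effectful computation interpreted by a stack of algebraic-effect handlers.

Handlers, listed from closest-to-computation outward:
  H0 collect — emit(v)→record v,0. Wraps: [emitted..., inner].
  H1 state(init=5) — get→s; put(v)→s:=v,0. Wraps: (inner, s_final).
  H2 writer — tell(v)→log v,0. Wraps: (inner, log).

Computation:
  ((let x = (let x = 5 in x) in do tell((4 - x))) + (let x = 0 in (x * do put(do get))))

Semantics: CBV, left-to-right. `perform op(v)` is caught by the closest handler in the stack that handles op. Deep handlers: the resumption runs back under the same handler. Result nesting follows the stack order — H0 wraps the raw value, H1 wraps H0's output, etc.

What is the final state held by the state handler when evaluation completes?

Evaluation trace:
tell(-1) @ H2 ⇒ log+=-1
get @ H1 ⇒ 5
put(5) @ H1 ⇒ s:=5
H0 returns [0]
H1 returns ([0], 5)
H2 returns (([0], 5), (-1))
= (([0], 5), (-1))

Answer: 5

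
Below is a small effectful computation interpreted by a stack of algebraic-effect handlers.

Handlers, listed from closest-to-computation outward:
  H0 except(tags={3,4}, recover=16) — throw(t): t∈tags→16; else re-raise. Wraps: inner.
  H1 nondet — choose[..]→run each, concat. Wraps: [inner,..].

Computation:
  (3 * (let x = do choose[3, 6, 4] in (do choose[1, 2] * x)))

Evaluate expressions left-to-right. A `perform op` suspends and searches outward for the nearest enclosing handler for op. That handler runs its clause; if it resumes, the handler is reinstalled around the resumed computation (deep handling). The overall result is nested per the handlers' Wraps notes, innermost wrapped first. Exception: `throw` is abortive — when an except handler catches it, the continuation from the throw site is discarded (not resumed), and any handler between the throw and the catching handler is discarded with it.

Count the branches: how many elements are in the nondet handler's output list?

Answer: 6

Step-by-step:
choose[3, 6, 4] @ H1
  branch[0] choose=3:
    choose[1, 2] @ H1
      branch[0] choose=1:
        H0 returns 9
        H1 returns [9]
      branch[1] choose=2:
        H0 returns 18
        H1 returns [18]
  branch[1] choose=6:
    choose[1, 2] @ H1
      branch[0] choose=1:
        H0 returns 18
        H1 returns [18]
      branch[1] choose=2:
        H0 returns 36
        H1 returns [36]
  branch[2] choose=4:
    choose[1, 2] @ H1
      branch[0] choose=1:
        H0 returns 12
        H1 returns [12]
      branch[1] choose=2:
        H0 returns 24
        H1 returns [24]
= [9, 18, 18, 36, 12, 24]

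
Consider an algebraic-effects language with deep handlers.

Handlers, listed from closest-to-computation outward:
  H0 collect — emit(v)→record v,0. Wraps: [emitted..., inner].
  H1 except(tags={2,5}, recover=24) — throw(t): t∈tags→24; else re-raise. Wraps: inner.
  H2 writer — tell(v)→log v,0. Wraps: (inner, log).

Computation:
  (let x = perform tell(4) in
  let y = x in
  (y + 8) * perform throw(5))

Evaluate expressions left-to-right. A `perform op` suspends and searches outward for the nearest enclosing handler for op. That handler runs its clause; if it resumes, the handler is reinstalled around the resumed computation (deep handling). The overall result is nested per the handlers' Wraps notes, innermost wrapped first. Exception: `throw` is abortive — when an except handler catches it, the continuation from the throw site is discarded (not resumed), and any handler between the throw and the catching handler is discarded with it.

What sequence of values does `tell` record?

Answer: (4)

Working:
tell(4) @ H2 ⇒ log+=4
throw(5) @ H1 caught ⇒ 24
H2 returns (24, (4))
= (24, (4))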